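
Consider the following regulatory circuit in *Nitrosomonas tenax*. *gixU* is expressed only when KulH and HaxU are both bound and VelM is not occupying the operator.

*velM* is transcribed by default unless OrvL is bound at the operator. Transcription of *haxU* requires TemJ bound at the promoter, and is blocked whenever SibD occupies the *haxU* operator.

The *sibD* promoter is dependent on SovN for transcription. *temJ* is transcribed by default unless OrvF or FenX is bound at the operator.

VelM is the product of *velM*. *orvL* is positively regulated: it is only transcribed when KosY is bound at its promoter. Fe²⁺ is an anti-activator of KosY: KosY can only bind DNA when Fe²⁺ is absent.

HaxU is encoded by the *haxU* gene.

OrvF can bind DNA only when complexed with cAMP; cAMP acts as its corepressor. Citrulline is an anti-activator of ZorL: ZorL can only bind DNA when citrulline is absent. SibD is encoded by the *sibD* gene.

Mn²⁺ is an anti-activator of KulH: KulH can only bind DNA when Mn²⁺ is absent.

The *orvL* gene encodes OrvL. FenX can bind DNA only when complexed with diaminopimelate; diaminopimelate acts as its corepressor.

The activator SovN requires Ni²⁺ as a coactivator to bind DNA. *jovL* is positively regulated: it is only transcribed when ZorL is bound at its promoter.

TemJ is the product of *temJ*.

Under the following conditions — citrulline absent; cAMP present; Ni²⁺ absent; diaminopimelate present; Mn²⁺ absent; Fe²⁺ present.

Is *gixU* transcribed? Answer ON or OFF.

Mn²⁺ is absent, so KulH is active.
Fe²⁺ is present, so KosY is inactive.
Required activator KosY is absent, so *orvL* is not transcribed.
So OrvL is not produced.
With no repressor bound, *velM* is transcribed.
So VelM is produced and active.
Ni²⁺ is absent, so SovN is inactive.
Required activator SovN is absent, so *sibD* is not transcribed.
So SibD is not produced.
cAMP is present, so OrvF is active.
Diaminopimelate is present, so FenX is active.
With repressor OrvF bound, *temJ* is not transcribed.
So TemJ is not produced.
Required activator TemJ is absent, so *haxU* is not transcribed.
So HaxU is not produced.
With repressor VelM bound, *gixU* is not transcribed.

OFF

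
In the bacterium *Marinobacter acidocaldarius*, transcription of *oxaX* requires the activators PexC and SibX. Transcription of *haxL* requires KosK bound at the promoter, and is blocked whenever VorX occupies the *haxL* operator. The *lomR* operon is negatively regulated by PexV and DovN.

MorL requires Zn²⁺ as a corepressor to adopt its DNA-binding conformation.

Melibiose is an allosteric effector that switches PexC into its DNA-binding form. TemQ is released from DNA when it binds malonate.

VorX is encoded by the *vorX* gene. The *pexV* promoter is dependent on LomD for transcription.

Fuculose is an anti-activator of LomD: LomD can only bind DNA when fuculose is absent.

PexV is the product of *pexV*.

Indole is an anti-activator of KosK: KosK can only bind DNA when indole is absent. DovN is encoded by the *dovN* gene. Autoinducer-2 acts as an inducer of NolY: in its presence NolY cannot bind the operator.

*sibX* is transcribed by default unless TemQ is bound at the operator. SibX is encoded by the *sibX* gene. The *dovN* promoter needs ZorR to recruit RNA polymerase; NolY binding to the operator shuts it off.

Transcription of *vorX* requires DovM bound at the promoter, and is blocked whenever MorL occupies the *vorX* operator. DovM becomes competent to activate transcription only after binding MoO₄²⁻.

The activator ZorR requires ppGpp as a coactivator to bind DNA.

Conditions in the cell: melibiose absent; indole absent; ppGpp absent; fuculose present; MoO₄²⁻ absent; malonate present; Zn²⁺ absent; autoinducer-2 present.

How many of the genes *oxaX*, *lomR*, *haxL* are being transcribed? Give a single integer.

Melibiose is absent, so PexC is inactive.
Malonate is present, so TemQ is inactive.
With no repressor bound, *sibX* is transcribed.
So SibX is produced and active.
Required activator PexC is absent, so *oxaX* is not transcribed.
→ *oxaX* is OFF.
Fuculose is present, so LomD is inactive.
Required activator LomD is absent, so *pexV* is not transcribed.
So PexV is not produced.
ppGpp is absent, so ZorR is inactive.
Autoinducer-2 is present, so NolY is inactive.
Required activator ZorR is absent, so *dovN* is not transcribed.
So DovN is not produced.
With no repressor bound, *lomR* is transcribed.
→ *lomR* is ON.
Zn²⁺ is absent, so MorL is inactive.
MoO₄²⁻ is absent, so DovM is inactive.
Required activator DovM is absent, so *vorX* is not transcribed.
So VorX is not produced.
Indole is absent, so KosK is active.
No repressor is bound and KosK is active, so *haxL* is transcribed.
→ *haxL* is ON.
2 of the 3 genes are transcribed.

2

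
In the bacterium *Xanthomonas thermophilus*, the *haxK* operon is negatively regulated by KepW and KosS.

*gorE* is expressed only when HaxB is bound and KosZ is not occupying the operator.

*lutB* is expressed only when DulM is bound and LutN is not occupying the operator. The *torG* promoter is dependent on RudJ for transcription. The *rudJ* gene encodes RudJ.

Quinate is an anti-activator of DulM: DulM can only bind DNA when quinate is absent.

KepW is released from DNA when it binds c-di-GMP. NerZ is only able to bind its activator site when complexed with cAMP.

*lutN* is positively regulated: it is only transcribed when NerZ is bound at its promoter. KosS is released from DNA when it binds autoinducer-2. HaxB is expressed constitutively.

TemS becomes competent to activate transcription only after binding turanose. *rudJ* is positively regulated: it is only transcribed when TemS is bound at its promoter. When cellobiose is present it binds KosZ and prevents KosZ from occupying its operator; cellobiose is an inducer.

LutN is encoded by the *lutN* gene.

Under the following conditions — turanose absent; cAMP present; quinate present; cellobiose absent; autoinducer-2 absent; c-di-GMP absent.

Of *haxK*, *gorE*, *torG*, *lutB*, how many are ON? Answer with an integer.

0

c-di-GMP is absent, so KepW is active.
Autoinducer-2 is absent, so KosS is active.
With repressor KepW bound, *haxK* is not transcribed.
→ *haxK* is OFF.
Cellobiose is absent, so KosZ is active.
HaxB is produced constitutively and is active.
With repressor KosZ bound, *gorE* is not transcribed.
→ *gorE* is OFF.
Turanose is absent, so TemS is inactive.
Required activator TemS is absent, so *rudJ* is not transcribed.
So RudJ is not produced.
Required activator RudJ is absent, so *torG* is not transcribed.
→ *torG* is OFF.
cAMP is present, so NerZ is active.
No repressor is bound and NerZ is active, so *lutN* is transcribed.
So LutN is produced and active.
Quinate is present, so DulM is inactive.
With repressor LutN bound, *lutB* is not transcribed.
→ *lutB* is OFF.
0 of the 4 genes are transcribed.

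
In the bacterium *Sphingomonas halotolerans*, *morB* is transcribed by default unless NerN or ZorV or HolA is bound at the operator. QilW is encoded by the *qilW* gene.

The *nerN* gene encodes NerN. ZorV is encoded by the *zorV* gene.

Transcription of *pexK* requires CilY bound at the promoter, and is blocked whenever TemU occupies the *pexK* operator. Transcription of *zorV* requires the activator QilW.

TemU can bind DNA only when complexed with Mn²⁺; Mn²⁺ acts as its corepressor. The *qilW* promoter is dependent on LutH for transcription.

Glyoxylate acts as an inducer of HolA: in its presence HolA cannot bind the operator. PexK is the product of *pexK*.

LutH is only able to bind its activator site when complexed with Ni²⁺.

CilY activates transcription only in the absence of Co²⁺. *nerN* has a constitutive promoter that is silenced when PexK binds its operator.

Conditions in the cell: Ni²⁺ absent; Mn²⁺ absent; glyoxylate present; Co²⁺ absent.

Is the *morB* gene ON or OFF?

ON

Co²⁺ is absent, so CilY is active.
Mn²⁺ is absent, so TemU is inactive.
No repressor is bound and CilY is active, so *pexK* is transcribed.
So PexK is produced and active.
With repressor PexK bound, *nerN* is not transcribed.
So NerN is not produced.
Ni²⁺ is absent, so LutH is inactive.
Required activator LutH is absent, so *qilW* is not transcribed.
So QilW is not produced.
Required activator QilW is absent, so *zorV* is not transcribed.
So ZorV is not produced.
Glyoxylate is present, so HolA is inactive.
With no repressor bound, *morB* is transcribed.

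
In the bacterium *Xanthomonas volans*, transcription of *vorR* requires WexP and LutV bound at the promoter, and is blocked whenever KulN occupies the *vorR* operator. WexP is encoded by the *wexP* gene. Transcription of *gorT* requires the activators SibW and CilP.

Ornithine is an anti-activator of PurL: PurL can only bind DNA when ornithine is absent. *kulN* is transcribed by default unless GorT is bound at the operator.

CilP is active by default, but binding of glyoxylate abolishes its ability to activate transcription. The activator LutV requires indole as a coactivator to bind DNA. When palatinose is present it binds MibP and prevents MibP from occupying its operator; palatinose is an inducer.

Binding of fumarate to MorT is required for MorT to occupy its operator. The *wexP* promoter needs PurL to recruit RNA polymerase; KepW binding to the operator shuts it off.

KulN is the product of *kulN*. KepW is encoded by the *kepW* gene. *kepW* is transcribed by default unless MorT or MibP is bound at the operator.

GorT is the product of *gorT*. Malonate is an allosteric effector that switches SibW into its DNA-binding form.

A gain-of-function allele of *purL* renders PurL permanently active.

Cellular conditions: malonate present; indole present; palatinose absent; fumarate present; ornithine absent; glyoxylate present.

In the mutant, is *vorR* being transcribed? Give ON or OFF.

OFF

Malonate is present, so SibW is active.
Glyoxylate is present, so CilP is inactive.
Required activator CilP is absent, so *gorT* is not transcribed.
So GorT is not produced.
With no repressor bound, *kulN* is transcribed.
So KulN is produced and active.
PurL is constitutively active in this strain.
Fumarate is present, so MorT is active.
Palatinose is absent, so MibP is active.
With repressor MorT bound, *kepW* is not transcribed.
So KepW is not produced.
No repressor is bound and PurL is active, so *wexP* is transcribed.
So WexP is produced and active.
Indole is present, so LutV is active.
With repressor KulN bound, *vorR* is not transcribed.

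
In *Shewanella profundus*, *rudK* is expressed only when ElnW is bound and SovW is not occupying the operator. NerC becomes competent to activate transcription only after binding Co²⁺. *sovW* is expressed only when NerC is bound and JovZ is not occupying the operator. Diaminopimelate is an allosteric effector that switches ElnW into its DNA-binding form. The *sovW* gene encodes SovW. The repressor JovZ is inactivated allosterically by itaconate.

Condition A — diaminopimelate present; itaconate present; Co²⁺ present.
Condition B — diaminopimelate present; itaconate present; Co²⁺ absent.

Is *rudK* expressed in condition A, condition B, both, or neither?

Condition A:
Diaminopimelate is present, so ElnW is active.
Itaconate is present, so JovZ is inactive.
Co²⁺ is present, so NerC is active.
No repressor is bound and NerC is active, so *sovW* is transcribed.
So SovW is produced and active.
With repressor SovW bound, *rudK* is not transcribed.
→ *rudK* is OFF in A.
Condition B:
Diaminopimelate is present, so ElnW is active.
Itaconate is present, so JovZ is inactive.
Co²⁺ is absent, so NerC is inactive.
Required activator NerC is absent, so *sovW* is not transcribed.
So SovW is not produced.
No repressor is bound and ElnW is active, so *rudK* is transcribed.
→ *rudK* is ON in B.

B only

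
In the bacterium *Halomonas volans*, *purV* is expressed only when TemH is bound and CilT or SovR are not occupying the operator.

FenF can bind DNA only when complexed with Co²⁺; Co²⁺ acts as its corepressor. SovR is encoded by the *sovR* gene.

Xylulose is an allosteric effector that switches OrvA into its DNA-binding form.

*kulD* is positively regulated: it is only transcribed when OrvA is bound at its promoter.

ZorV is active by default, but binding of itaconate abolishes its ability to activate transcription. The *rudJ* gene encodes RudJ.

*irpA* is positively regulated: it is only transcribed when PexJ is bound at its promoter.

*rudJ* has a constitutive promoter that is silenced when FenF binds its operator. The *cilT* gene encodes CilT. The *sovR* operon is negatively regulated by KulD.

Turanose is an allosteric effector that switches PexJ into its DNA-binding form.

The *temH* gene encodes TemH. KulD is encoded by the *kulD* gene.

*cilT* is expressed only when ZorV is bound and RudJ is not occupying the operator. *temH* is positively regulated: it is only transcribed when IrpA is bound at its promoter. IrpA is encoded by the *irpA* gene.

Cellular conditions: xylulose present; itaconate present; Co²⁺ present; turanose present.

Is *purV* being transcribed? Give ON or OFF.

Turanose is present, so PexJ is active.
No repressor is bound and PexJ is active, so *irpA* is transcribed.
So IrpA is produced and active.
No repressor is bound and IrpA is active, so *temH* is transcribed.
So TemH is produced and active.
Itaconate is present, so ZorV is inactive.
Co²⁺ is present, so FenF is active.
With repressor FenF bound, *rudJ* is not transcribed.
So RudJ is not produced.
Required activator ZorV is absent, so *cilT* is not transcribed.
So CilT is not produced.
Xylulose is present, so OrvA is active.
No repressor is bound and OrvA is active, so *kulD* is transcribed.
So KulD is produced and active.
With repressor KulD bound, *sovR* is not transcribed.
So SovR is not produced.
No repressor is bound and TemH is active, so *purV* is transcribed.

ON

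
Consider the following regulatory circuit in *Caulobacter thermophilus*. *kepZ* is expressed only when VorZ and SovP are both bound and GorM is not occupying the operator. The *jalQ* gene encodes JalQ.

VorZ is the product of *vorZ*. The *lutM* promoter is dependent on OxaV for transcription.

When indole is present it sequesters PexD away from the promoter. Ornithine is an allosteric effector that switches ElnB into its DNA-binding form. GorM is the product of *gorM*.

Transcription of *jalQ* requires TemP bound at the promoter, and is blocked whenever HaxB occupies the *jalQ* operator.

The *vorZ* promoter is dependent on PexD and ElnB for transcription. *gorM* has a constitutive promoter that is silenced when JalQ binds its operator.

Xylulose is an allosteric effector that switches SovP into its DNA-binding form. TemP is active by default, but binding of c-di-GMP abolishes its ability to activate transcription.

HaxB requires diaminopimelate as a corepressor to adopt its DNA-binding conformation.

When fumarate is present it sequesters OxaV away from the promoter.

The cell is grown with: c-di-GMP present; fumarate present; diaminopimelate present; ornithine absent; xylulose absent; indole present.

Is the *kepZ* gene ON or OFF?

Indole is present, so PexD is inactive.
Ornithine is absent, so ElnB is inactive.
Required activator PexD is absent, so *vorZ* is not transcribed.
So VorZ is not produced.
Diaminopimelate is present, so HaxB is active.
c-di-GMP is present, so TemP is inactive.
With repressor HaxB bound, *jalQ* is not transcribed.
So JalQ is not produced.
With no repressor bound, *gorM* is transcribed.
So GorM is produced and active.
Xylulose is absent, so SovP is inactive.
With repressor GorM bound, *kepZ* is not transcribed.

OFF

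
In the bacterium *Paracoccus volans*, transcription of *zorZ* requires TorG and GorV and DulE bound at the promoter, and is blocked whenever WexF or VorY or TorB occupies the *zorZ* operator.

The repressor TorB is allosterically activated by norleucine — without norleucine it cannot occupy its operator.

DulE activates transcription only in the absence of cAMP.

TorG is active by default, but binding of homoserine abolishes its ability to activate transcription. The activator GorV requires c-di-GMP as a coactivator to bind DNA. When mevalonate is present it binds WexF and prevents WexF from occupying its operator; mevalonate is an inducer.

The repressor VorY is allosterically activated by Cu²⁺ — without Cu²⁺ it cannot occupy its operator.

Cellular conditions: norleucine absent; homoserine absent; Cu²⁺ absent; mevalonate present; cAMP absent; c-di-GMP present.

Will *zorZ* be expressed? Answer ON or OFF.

Mevalonate is present, so WexF is inactive.
Cu²⁺ is absent, so VorY is inactive.
Homoserine is absent, so TorG is active.
Norleucine is absent, so TorB is inactive.
c-di-GMP is present, so GorV is active.
cAMP is absent, so DulE is active.
No repressor is bound and TorG and GorV and DulE are active, so *zorZ* is transcribed.

ON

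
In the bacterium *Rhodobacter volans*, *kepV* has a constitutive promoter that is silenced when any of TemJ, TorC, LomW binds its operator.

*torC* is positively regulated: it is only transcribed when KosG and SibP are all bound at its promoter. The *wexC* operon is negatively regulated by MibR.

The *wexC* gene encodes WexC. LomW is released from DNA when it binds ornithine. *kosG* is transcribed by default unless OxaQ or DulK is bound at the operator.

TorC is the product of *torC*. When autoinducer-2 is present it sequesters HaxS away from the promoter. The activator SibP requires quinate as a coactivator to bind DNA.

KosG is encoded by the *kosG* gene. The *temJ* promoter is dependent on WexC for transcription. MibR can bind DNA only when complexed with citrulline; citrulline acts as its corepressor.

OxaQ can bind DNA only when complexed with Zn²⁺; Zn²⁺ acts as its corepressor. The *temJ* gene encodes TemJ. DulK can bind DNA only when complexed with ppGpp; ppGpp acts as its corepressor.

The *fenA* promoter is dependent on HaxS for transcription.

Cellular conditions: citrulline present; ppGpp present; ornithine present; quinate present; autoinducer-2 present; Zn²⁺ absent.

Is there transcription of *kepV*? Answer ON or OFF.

Citrulline is present, so MibR is active.
With repressor MibR bound, *wexC* is not transcribed.
So WexC is not produced.
Required activator WexC is absent, so *temJ* is not transcribed.
So TemJ is not produced.
Zn²⁺ is absent, so OxaQ is inactive.
ppGpp is present, so DulK is active.
With repressor DulK bound, *kosG* is not transcribed.
So KosG is not produced.
Quinate is present, so SibP is active.
Required activator KosG is absent, so *torC* is not transcribed.
So TorC is not produced.
Ornithine is present, so LomW is inactive.
With no repressor bound, *kepV* is transcribed.

ON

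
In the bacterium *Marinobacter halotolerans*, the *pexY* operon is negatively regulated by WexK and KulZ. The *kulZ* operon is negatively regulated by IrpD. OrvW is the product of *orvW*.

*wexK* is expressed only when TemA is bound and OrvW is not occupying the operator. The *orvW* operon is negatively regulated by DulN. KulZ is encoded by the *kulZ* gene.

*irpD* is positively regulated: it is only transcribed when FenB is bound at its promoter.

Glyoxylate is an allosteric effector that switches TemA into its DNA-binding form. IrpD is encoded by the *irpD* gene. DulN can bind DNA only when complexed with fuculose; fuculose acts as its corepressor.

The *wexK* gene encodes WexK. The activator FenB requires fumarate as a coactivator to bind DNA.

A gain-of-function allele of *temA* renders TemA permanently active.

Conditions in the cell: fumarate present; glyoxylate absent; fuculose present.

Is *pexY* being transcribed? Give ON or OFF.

TemA is constitutively active in this strain.
Fuculose is present, so DulN is active.
With repressor DulN bound, *orvW* is not transcribed.
So OrvW is not produced.
No repressor is bound and TemA is active, so *wexK* is transcribed.
So WexK is produced and active.
Fumarate is present, so FenB is active.
No repressor is bound and FenB is active, so *irpD* is transcribed.
So IrpD is produced and active.
With repressor IrpD bound, *kulZ* is not transcribed.
So KulZ is not produced.
With repressor WexK bound, *pexY* is not transcribed.

OFF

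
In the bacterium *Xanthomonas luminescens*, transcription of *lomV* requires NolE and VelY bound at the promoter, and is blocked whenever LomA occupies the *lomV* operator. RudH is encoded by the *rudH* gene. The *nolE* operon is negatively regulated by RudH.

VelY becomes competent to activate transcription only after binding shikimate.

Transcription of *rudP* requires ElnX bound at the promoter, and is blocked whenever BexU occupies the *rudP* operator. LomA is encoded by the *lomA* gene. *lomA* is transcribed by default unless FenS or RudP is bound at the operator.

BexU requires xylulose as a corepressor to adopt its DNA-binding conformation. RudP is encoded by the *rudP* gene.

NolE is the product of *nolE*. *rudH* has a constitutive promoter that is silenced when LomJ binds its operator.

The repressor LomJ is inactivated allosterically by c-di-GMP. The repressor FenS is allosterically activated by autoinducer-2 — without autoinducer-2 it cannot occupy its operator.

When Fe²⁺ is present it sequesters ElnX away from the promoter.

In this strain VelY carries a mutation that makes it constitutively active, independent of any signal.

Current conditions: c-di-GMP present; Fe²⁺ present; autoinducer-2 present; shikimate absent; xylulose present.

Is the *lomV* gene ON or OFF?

OFF

c-di-GMP is present, so LomJ is inactive.
With no repressor bound, *rudH* is transcribed.
So RudH is produced and active.
With repressor RudH bound, *nolE* is not transcribed.
So NolE is not produced.
Autoinducer-2 is present, so FenS is active.
Fe²⁺ is present, so ElnX is inactive.
Xylulose is present, so BexU is active.
With repressor BexU bound, *rudP* is not transcribed.
So RudP is not produced.
With repressor FenS bound, *lomA* is not transcribed.
So LomA is not produced.
VelY is constitutively active in this strain.
Required activator NolE is absent, so *lomV* is not transcribed.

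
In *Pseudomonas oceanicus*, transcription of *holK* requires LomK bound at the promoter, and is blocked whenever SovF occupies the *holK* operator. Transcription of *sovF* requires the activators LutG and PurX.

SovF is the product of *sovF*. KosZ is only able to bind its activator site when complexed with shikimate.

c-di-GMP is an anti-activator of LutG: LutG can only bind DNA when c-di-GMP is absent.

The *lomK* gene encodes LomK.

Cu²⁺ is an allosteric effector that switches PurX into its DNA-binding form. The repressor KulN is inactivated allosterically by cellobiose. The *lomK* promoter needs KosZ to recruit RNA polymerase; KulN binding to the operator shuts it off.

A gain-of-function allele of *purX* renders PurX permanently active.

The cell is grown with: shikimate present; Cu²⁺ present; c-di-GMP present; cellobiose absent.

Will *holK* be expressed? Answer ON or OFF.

c-di-GMP is present, so LutG is inactive.
PurX is constitutively active in this strain.
Required activator LutG is absent, so *sovF* is not transcribed.
So SovF is not produced.
Cellobiose is absent, so KulN is active.
Shikimate is present, so KosZ is active.
With repressor KulN bound, *lomK* is not transcribed.
So LomK is not produced.
Required activator LomK is absent, so *holK* is not transcribed.

OFF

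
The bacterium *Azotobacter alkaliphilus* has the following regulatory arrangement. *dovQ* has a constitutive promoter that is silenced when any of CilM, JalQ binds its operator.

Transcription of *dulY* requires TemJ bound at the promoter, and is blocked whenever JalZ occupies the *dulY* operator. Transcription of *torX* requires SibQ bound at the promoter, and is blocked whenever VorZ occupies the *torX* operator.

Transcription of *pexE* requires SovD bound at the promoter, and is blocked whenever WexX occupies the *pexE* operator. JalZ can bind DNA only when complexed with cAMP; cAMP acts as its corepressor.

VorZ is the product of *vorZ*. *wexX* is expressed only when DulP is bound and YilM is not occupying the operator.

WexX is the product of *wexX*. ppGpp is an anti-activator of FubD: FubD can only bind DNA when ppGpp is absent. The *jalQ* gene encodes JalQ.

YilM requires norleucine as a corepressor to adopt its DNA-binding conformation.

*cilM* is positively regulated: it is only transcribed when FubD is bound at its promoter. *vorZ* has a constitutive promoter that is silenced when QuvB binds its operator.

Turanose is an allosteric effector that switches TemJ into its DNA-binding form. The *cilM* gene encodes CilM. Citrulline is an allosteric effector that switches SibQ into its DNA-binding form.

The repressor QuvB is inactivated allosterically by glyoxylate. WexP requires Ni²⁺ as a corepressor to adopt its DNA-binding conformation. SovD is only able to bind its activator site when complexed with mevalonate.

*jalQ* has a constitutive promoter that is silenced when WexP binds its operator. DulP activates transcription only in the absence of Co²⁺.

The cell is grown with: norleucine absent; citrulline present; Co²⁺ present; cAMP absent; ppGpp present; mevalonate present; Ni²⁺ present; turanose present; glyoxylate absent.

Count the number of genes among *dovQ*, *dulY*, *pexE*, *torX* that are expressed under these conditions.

4

ppGpp is present, so FubD is inactive.
Required activator FubD is absent, so *cilM* is not transcribed.
So CilM is not produced.
Ni²⁺ is present, so WexP is active.
With repressor WexP bound, *jalQ* is not transcribed.
So JalQ is not produced.
With no repressor bound, *dovQ* is transcribed.
→ *dovQ* is ON.
Turanose is present, so TemJ is active.
cAMP is absent, so JalZ is inactive.
No repressor is bound and TemJ is active, so *dulY* is transcribed.
→ *dulY* is ON.
Norleucine is absent, so YilM is inactive.
Co²⁺ is present, so DulP is inactive.
Required activator DulP is absent, so *wexX* is not transcribed.
So WexX is not produced.
Mevalonate is present, so SovD is active.
No repressor is bound and SovD is active, so *pexE* is transcribed.
→ *pexE* is ON.
Citrulline is present, so SibQ is active.
Glyoxylate is absent, so QuvB is active.
With repressor QuvB bound, *vorZ* is not transcribed.
So VorZ is not produced.
No repressor is bound and SibQ is active, so *torX* is transcribed.
→ *torX* is ON.
4 of the 4 genes are transcribed.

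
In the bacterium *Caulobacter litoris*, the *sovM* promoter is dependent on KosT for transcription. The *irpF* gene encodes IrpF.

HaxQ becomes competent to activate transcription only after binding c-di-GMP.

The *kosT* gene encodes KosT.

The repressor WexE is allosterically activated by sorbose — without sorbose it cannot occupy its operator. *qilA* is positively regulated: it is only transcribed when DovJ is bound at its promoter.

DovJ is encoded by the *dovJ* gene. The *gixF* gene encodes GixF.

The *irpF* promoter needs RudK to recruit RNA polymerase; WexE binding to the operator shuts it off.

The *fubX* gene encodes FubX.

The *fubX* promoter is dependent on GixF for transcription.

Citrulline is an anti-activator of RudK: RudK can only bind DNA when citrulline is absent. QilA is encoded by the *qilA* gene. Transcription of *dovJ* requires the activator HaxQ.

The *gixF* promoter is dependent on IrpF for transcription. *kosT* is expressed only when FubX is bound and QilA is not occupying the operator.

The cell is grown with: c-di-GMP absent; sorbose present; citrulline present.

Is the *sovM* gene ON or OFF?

OFF

Sorbose is present, so WexE is active.
Citrulline is present, so RudK is inactive.
With repressor WexE bound, *irpF* is not transcribed.
So IrpF is not produced.
Required activator IrpF is absent, so *gixF* is not transcribed.
So GixF is not produced.
Required activator GixF is absent, so *fubX* is not transcribed.
So FubX is not produced.
c-di-GMP is absent, so HaxQ is inactive.
Required activator HaxQ is absent, so *dovJ* is not transcribed.
So DovJ is not produced.
Required activator DovJ is absent, so *qilA* is not transcribed.
So QilA is not produced.
Required activator FubX is absent, so *kosT* is not transcribed.
So KosT is not produced.
Required activator KosT is absent, so *sovM* is not transcribed.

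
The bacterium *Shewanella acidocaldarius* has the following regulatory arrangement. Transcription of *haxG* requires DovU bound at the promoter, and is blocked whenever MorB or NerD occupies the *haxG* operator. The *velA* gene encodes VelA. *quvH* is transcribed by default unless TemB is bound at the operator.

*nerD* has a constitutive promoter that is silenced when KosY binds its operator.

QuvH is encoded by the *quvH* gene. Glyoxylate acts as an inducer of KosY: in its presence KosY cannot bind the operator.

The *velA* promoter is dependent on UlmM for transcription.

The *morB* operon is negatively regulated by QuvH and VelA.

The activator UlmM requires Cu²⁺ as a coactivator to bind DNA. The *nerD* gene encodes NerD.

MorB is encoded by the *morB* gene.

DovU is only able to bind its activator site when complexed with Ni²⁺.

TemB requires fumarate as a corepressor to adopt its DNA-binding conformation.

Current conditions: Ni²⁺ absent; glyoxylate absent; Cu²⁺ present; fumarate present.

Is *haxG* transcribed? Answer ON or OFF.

OFF

Fumarate is present, so TemB is active.
With repressor TemB bound, *quvH* is not transcribed.
So QuvH is not produced.
Cu²⁺ is present, so UlmM is active.
No repressor is bound and UlmM is active, so *velA* is transcribed.
So VelA is produced and active.
With repressor VelA bound, *morB* is not transcribed.
So MorB is not produced.
Glyoxylate is absent, so KosY is active.
With repressor KosY bound, *nerD* is not transcribed.
So NerD is not produced.
Ni²⁺ is absent, so DovU is inactive.
Required activator DovU is absent, so *haxG* is not transcribed.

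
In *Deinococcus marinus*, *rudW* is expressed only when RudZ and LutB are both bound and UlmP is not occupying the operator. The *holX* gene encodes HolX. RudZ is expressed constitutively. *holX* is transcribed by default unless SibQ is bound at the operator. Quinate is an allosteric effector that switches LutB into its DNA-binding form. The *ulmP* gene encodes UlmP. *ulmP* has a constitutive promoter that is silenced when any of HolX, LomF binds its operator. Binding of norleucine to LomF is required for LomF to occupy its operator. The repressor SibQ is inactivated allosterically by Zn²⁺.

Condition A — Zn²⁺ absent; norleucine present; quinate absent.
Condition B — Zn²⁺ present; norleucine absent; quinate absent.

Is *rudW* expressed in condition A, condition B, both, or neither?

Condition A:
RudZ is produced constitutively and is active.
Zn²⁺ is absent, so SibQ is active.
With repressor SibQ bound, *holX* is not transcribed.
So HolX is not produced.
Norleucine is present, so LomF is active.
With repressor LomF bound, *ulmP* is not transcribed.
So UlmP is not produced.
Quinate is absent, so LutB is inactive.
Required activator LutB is absent, so *rudW* is not transcribed.
→ *rudW* is OFF in A.
Condition B:
RudZ is produced constitutively and is active.
Zn²⁺ is present, so SibQ is inactive.
With no repressor bound, *holX* is transcribed.
So HolX is produced and active.
Norleucine is absent, so LomF is inactive.
With repressor HolX bound, *ulmP* is not transcribed.
So UlmP is not produced.
Quinate is absent, so LutB is inactive.
Required activator LutB is absent, so *rudW* is not transcribed.
→ *rudW* is OFF in B.

neither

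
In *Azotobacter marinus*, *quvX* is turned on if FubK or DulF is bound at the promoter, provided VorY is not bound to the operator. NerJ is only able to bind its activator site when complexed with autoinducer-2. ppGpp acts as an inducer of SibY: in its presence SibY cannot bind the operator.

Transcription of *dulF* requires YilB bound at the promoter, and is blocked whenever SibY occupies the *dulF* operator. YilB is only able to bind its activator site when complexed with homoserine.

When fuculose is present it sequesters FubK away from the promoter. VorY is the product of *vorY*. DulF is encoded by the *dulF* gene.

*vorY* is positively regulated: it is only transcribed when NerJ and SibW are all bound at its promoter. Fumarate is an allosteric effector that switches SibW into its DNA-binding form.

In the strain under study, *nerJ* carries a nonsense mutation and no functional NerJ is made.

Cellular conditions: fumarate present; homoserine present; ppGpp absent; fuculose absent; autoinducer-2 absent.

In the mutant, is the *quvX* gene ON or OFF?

Fuculose is absent, so FubK is active.
Homoserine is present, so YilB is active.
ppGpp is absent, so SibY is active.
With repressor SibY bound, *dulF* is not transcribed.
So DulF is not produced.
NerJ is non-functional in this strain, so it has no effect.
Fumarate is present, so SibW is active.
Required activator NerJ is absent, so *vorY* is not transcribed.
So VorY is not produced.
Activator FubK is present, so *quvX* is transcribed.

ON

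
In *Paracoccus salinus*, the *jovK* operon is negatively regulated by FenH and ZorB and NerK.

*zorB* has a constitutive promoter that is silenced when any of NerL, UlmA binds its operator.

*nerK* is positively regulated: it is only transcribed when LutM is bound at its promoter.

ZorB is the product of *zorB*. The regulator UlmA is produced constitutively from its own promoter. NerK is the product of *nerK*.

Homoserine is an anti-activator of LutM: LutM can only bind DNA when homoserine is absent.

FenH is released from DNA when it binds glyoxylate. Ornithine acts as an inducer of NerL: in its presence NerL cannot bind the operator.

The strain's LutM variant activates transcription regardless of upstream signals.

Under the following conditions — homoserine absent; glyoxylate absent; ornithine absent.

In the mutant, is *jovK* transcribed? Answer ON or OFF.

OFF

Glyoxylate is absent, so FenH is active.
Ornithine is absent, so NerL is active.
UlmA is produced constitutively and is active.
With repressor NerL bound, *zorB* is not transcribed.
So ZorB is not produced.
LutM is constitutively active in this strain.
No repressor is bound and LutM is active, so *nerK* is transcribed.
So NerK is produced and active.
With repressor FenH bound, *jovK* is not transcribed.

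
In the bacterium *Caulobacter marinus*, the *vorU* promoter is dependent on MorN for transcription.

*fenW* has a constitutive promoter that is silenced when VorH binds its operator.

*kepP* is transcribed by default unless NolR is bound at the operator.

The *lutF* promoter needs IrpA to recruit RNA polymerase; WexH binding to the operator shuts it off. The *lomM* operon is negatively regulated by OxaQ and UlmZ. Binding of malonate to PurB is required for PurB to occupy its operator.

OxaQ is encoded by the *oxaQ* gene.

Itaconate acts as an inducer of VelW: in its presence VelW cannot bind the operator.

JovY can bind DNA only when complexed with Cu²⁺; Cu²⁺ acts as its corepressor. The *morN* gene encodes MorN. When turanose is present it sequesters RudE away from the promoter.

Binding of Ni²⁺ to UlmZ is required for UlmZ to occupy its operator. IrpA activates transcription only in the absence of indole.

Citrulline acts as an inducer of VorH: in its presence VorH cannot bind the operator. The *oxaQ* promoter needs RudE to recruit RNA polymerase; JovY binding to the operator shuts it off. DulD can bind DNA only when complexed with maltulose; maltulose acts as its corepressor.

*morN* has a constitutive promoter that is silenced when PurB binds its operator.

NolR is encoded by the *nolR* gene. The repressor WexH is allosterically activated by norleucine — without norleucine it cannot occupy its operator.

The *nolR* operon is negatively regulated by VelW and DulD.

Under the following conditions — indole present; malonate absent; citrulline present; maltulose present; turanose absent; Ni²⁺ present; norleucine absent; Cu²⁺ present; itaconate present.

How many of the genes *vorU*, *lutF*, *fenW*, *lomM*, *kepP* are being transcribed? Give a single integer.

3

Malonate is absent, so PurB is inactive.
With no repressor bound, *morN* is transcribed.
So MorN is produced and active.
No repressor is bound and MorN is active, so *vorU* is transcribed.
→ *vorU* is ON.
Indole is present, so IrpA is inactive.
Norleucine is absent, so WexH is inactive.
Required activator IrpA is absent, so *lutF* is not transcribed.
→ *lutF* is OFF.
Citrulline is present, so VorH is inactive.
With no repressor bound, *fenW* is transcribed.
→ *fenW* is ON.
Turanose is absent, so RudE is active.
Cu²⁺ is present, so JovY is active.
With repressor JovY bound, *oxaQ* is not transcribed.
So OxaQ is not produced.
Ni²⁺ is present, so UlmZ is active.
With repressor UlmZ bound, *lomM* is not transcribed.
→ *lomM* is OFF.
Itaconate is present, so VelW is inactive.
Maltulose is present, so DulD is active.
With repressor DulD bound, *nolR* is not transcribed.
So NolR is not produced.
With no repressor bound, *kepP* is transcribed.
→ *kepP* is ON.
3 of the 5 genes are transcribed.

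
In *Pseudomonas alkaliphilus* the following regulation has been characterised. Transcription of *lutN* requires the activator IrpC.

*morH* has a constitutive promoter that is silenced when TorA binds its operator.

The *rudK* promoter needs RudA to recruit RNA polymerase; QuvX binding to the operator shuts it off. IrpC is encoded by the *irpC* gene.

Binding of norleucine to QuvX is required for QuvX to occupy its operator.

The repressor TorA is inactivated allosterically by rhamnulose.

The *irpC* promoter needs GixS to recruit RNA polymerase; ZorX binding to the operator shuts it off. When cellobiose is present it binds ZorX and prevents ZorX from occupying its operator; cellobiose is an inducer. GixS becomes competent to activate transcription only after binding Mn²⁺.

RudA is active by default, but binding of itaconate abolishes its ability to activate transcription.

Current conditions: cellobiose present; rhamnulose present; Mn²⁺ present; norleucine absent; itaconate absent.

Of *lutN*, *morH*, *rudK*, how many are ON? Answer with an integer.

Mn²⁺ is present, so GixS is active.
Cellobiose is present, so ZorX is inactive.
No repressor is bound and GixS is active, so *irpC* is transcribed.
So IrpC is produced and active.
No repressor is bound and IrpC is active, so *lutN* is transcribed.
→ *lutN* is ON.
Rhamnulose is present, so TorA is inactive.
With no repressor bound, *morH* is transcribed.
→ *morH* is ON.
Norleucine is absent, so QuvX is inactive.
Itaconate is absent, so RudA is active.
No repressor is bound and RudA is active, so *rudK* is transcribed.
→ *rudK* is ON.
3 of the 3 genes are transcribed.

3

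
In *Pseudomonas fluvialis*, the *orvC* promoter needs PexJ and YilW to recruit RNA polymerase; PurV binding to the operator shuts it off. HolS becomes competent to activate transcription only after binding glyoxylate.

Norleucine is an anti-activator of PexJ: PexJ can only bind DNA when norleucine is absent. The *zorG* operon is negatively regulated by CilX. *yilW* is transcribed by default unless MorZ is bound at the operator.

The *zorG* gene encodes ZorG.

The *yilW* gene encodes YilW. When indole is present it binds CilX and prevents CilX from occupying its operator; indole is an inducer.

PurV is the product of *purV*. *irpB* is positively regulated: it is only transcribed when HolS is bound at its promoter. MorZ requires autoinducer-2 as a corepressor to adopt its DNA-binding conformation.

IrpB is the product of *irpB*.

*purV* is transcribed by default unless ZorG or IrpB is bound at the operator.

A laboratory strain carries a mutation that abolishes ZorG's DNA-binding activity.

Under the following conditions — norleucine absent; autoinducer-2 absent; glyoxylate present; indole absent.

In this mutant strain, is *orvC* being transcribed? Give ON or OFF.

ON

Norleucine is absent, so PexJ is active.
Autoinducer-2 is absent, so MorZ is inactive.
With no repressor bound, *yilW* is transcribed.
So YilW is produced and active.
ZorG is non-functional in this strain, so it has no effect.
Glyoxylate is present, so HolS is active.
No repressor is bound and HolS is active, so *irpB* is transcribed.
So IrpB is produced and active.
With repressor IrpB bound, *purV* is not transcribed.
So PurV is not produced.
No repressor is bound and PexJ and YilW are active, so *orvC* is transcribed.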